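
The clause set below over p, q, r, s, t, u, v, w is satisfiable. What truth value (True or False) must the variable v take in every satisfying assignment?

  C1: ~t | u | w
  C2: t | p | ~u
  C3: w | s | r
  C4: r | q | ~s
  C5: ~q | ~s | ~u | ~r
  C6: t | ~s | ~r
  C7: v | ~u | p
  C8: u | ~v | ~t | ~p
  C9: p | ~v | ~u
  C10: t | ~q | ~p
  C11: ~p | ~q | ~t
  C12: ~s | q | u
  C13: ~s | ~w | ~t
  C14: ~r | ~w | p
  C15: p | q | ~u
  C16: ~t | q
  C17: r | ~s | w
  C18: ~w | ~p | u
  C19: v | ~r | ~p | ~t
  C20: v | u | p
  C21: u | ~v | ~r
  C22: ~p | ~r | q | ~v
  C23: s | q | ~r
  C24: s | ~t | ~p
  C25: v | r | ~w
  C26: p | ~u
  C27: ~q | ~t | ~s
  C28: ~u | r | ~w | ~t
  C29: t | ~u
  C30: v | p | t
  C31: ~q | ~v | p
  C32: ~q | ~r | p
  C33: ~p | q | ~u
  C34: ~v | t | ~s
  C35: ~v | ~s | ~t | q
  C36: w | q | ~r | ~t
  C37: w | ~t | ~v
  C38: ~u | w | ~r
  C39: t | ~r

True

Suppose v = 0.
Suppose u = 0.
The clause (p) is unit, so p = 1.
The clause (~w) is unit, so w = 0.
The clause (~t) is unit, so t = 0.
The clause (~q) is unit, so q = 0.
The clause (~s) is unit, so s = 0.
The clause (r) is unit, so r = 1.
Now (~r) is unsatisfied and unit — conflict.
So u must be the other value — set u = 1.
The clause (p) is unit, so p = 1.
The clause (t) is unit, so t = 1.
The clause (~q) is unit, so q = 0.
Now (q) is unsatisfied and unit — conflict.
Neither u = 1 nor u = 0 works.
So every satisfying assignment has v = True.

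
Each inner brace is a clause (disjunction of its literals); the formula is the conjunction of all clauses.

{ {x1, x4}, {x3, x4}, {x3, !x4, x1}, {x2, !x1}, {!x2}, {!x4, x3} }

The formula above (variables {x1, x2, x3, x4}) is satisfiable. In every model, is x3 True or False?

Suppose x3 = false.
From the singleton clause (x4), x4 = true.
That conflicts with the unit clause (!x4).
So every satisfying assignment has x3 = True.

True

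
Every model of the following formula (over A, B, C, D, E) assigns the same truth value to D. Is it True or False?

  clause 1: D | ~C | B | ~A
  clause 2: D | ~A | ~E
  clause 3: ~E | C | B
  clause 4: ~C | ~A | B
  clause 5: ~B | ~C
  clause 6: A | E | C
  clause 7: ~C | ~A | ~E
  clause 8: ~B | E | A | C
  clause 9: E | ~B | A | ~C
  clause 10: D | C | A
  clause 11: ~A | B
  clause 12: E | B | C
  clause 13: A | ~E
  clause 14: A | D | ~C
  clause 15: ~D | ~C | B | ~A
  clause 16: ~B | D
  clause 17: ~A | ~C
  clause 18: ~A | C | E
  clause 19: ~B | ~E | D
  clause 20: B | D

Suppose D = 0.
The clause (~B) is unit, so B = 0.
But (B) is also a unit clause — contradiction.
So every satisfying assignment has D = True.

True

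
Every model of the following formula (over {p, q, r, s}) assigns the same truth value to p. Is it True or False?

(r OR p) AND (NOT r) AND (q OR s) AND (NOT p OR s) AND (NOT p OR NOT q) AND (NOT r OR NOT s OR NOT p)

Suppose p = false.
Unit clause (r) forces r = true.
But (NOT r) is also a unit clause — contradiction.
So every satisfying assignment has p = True.

True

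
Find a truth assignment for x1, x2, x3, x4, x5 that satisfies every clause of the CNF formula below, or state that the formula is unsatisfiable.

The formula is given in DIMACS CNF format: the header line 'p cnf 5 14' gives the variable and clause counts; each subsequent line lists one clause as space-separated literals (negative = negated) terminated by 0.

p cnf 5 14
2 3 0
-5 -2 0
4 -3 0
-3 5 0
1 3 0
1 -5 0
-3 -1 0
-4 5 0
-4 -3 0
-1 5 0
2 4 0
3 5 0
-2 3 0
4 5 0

UNSATISFIABLE

Try x2 = True.
(¬x5) alone gives x5 = False.
(¬x3) alone gives x3 = False.
But (x3) is also a unit clause — contradiction.
Backtrack on x2: now try x2 = False.
(x3) alone gives x3 = True.
(x4) alone gives x4 = True.
But (¬x4) is also a unit clause — contradiction.
Both values of x2 lead to a conflict.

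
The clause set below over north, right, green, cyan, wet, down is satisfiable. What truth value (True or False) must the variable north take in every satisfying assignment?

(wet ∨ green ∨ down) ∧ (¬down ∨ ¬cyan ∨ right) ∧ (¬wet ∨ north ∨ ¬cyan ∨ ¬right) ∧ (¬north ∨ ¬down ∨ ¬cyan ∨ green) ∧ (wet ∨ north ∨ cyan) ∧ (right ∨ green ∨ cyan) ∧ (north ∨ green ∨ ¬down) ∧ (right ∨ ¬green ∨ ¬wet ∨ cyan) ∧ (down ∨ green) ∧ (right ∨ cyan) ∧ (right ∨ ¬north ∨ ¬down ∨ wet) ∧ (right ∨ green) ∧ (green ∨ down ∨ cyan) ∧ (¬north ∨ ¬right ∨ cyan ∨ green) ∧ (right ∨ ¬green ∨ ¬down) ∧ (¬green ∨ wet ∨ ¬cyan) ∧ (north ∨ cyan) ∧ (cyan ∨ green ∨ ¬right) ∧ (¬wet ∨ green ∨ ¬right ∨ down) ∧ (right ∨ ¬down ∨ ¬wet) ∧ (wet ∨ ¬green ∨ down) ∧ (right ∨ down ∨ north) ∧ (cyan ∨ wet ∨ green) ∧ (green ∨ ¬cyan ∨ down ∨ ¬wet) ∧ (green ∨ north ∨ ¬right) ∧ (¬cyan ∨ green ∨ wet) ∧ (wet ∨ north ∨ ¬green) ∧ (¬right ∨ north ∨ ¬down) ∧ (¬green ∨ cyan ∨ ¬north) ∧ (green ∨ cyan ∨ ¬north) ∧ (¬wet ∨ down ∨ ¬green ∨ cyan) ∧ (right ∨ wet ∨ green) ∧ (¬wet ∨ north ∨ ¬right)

Suppose north = False.
From the singleton clause (cyan), cyan = True.
Branch on down: set down = False.
From the singleton clause (green), green = True.
From the singleton clause (wet), wet = True.
From the singleton clause (¬right), right = False.
Now (right) is unsatisfied and unit — conflict.
Undo down and try down = True.
From the singleton clause (right), right = True.
Now (¬right) is unsatisfied and unit — conflict.
Either choice for down ends in contradiction.
So every satisfying assignment has north = True.

True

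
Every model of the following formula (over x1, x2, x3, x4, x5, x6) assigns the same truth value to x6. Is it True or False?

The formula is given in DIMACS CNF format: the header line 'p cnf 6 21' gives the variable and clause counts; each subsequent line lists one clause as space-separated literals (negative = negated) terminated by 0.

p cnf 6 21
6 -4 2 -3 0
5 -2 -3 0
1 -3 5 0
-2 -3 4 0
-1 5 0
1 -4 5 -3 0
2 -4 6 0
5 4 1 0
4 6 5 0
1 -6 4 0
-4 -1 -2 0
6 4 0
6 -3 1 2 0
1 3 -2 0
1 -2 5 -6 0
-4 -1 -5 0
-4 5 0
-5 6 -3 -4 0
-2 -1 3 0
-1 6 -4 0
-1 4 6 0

Suppose x6 = False.
(x4) alone gives x4 = True.
(x2) alone gives x2 = True.
(¬x1) alone gives x1 = False.
(x3) alone gives x3 = True.
(x5) alone gives x5 = True.
Now (¬x5) is unsatisfied and unit — conflict.
So every satisfying assignment has x6 = True.

True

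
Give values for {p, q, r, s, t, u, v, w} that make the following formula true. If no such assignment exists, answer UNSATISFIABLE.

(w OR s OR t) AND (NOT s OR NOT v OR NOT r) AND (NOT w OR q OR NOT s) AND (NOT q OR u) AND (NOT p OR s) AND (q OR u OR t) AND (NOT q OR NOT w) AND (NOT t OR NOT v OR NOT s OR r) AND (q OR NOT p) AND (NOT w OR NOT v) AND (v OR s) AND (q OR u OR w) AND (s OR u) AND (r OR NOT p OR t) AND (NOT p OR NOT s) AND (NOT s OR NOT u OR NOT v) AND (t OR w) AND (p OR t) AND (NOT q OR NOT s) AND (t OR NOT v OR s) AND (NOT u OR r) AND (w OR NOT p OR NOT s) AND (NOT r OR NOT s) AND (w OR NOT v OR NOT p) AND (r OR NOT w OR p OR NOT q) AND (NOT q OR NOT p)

p: false, q: false, r: true, s: false, t: true, u: true, v: true, w: false

Branch on q: set q = false.
From the singleton clause (NOT p), p = false.
From the singleton clause (t), t = true.
Branch on w: set w = false.
From the singleton clause (u), u = true.
From the singleton clause (r), r = true.
From the singleton clause (NOT s), s = false.
From the singleton clause (v), v = true.
Every clause now holds.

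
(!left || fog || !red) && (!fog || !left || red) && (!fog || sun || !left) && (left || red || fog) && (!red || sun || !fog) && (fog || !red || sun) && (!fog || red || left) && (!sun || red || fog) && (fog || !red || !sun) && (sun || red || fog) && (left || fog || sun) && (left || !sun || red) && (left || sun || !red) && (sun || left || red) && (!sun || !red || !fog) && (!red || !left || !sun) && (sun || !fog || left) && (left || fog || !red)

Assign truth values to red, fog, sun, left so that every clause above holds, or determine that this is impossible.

Suppose left = false.
Suppose red = true.
The clause (sun) is unit, so sun = true.
The clause (fog) is unit, so fog = true.
That conflicts with the unit clause (!fog).
Backtrack on red: now try red = false.
The clause (fog) is unit, so fog = true.
That conflicts with the unit clause (!fog).
Both values of red lead to a conflict.
Backtrack on left: now try left = true.
Suppose fog = true.
The clause (red) is unit, so red = true.
The clause (sun) is unit, so sun = true.
That conflicts with the unit clause (!sun).
Backtrack on fog: now try fog = false.
The clause (!red) is unit, so red = false.
The clause (!sun) is unit, so sun = false.
That conflicts with the unit clause (sun).
Both values of fog lead to a conflict.
Both values of left lead to a conflict.

UNSATISFIABLE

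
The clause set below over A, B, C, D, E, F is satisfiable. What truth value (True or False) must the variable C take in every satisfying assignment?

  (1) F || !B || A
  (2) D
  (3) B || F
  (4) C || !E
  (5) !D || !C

False

Suppose C = true.
The clause (D) is unit, so D = true.
That conflicts with the unit clause (!D).
So every satisfying assignment has C = False.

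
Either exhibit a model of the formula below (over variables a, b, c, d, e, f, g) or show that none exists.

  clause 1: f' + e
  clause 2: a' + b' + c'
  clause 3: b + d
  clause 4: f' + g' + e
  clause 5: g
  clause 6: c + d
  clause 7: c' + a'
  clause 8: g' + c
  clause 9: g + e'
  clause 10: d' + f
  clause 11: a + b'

a: 0; b: 0; c: 1; d: 1; e: 1; f: 1; g: 1

Unit clause (g) forces g = 1.
Unit clause (c) forces c = 1.
Unit clause (a') forces a = 0.
Unit clause (b') forces b = 0.
Unit clause (d) forces d = 1.
Unit clause (f) forces f = 1.
Unit clause (e) forces e = 1.
All clauses are satisfied.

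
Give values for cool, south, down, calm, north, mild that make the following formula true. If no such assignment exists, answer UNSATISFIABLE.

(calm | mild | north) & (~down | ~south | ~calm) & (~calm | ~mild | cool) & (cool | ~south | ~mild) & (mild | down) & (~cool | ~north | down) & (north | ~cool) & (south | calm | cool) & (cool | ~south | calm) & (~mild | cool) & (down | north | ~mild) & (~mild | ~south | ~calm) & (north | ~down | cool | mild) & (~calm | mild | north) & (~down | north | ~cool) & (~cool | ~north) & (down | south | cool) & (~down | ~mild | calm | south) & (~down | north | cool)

cool=0,  south=0,  down=1,  calm=1,  north=1,  mild=0

Branch on mild: set mild = 0.
From the singleton clause (down), down = 1.
Branch on calm: set calm = 1.
From the singleton clause (~south), south = 0.
From the singleton clause (north), north = 1.
From the singleton clause (~cool), cool = 0.
Every clause now holds.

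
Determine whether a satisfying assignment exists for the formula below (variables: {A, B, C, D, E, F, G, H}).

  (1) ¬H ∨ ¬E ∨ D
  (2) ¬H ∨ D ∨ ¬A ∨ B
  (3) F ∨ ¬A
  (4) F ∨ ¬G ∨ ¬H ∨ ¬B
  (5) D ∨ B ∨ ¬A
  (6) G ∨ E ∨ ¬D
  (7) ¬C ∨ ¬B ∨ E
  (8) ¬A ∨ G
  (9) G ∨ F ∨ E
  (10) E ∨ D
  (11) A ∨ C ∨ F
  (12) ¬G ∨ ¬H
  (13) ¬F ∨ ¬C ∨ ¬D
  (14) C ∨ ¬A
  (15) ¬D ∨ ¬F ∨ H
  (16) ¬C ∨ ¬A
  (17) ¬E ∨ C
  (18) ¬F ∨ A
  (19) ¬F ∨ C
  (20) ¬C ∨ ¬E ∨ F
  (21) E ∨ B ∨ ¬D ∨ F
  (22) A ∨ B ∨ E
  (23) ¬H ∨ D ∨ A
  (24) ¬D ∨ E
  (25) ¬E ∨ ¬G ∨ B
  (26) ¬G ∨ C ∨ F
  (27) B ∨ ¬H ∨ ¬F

Case F = True:
From the singleton clause (A), A = True.
From the singleton clause (G), G = True.
From the singleton clause (¬H), H = False.
From the singleton clause (C), C = True.
Now (¬C) is unsatisfied and unit — conflict.
Backtrack on F: now try F = False.
From the singleton clause (¬A), A = False.
From the singleton clause (C), C = True.
From the singleton clause (¬E), E = False.
From the singleton clause (¬B), B = False.
Now (B) is unsatisfied and unit — conflict.
Neither F = True nor F = False works.
No assignment satisfies every clause.

No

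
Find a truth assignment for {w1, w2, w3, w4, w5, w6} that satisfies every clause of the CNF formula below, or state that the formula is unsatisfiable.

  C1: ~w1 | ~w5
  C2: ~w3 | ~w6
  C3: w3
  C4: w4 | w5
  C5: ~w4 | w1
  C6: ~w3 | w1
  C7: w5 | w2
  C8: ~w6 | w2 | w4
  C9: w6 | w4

w1=1, w2=1, w3=1, w4=1, w5=0, w6=0

(w3) alone gives w3 = 1.
(~w6) alone gives w6 = 0.
(w1) alone gives w1 = 1.
(~w5) alone gives w5 = 0.
(w4) alone gives w4 = 1.
(w2) alone gives w2 = 1.
Every clause now holds.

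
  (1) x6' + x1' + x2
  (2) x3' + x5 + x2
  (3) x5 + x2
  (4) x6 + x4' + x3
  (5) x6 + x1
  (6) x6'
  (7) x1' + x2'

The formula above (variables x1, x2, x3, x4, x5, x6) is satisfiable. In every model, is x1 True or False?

Suppose x1 = 0.
(x6) alone gives x6 = 1.
That conflicts with the unit clause (x6').
So every satisfying assignment has x1 = True.

True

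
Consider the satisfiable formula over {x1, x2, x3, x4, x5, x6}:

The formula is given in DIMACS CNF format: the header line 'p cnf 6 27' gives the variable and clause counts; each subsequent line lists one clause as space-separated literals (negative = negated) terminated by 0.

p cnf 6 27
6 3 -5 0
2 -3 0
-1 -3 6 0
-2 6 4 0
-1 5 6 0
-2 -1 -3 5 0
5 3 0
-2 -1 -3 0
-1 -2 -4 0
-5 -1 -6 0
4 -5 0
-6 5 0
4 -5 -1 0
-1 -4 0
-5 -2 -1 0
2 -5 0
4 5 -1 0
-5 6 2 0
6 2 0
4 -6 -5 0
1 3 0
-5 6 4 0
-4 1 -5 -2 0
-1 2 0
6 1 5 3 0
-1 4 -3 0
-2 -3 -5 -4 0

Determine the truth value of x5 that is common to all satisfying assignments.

Suppose x5 = True.
From the singleton clause (x4), x4 = True.
From the singleton clause (¬x1), x1 = False.
From the singleton clause (x2), x2 = True.
That conflicts with the unit clause (¬x2).
So every satisfying assignment has x5 = False.

False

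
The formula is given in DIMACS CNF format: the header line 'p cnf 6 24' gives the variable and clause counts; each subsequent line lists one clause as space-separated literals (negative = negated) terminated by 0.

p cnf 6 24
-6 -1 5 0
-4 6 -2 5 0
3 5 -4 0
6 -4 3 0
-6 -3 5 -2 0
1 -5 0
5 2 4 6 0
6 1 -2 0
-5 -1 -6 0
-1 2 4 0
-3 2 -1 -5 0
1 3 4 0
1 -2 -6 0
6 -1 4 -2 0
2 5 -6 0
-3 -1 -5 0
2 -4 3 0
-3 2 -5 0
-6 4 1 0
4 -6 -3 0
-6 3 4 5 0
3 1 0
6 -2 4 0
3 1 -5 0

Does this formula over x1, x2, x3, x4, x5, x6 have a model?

Yes, satisfiable

Try x1 = True.
Try x6 = False.
Try x4 = True.
Unit clause (x3) forces x3 = True.
Unit clause (¬x5) forces x5 = False.
Unit clause (¬x2) forces x2 = False.
This assignment satisfies each clause.
A satisfying assignment: x1=True, x2=False, x3=True, x4=True, x5=False, x6=False.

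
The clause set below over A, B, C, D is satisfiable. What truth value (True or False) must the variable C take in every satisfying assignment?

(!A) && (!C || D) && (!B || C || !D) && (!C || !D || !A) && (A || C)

True

Suppose C = false.
(!A) alone gives A = false.
Now (A) is unsatisfied and unit — conflict.
So every satisfying assignment has C = True.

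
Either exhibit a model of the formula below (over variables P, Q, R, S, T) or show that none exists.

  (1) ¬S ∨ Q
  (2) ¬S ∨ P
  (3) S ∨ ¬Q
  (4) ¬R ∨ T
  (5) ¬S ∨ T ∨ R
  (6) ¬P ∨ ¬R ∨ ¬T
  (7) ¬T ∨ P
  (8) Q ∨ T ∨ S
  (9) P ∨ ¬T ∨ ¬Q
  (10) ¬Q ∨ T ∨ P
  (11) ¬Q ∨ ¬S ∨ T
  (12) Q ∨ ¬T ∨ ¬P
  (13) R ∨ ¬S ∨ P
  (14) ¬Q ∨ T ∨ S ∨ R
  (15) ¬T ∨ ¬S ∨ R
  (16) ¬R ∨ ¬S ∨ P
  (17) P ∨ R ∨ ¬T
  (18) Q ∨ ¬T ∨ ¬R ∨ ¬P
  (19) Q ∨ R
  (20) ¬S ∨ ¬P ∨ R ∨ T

UNSATISFIABLE

Suppose S = False.
Unit clause (¬Q) forces Q = False.
Unit clause (T) forces T = True.
Unit clause (P) forces P = True.
Now (¬P) is unsatisfied and unit — conflict.
That branch fails; take S = True instead.
Unit clause (Q) forces Q = True.
Unit clause (P) forces P = True.
Unit clause (T) forces T = True.
Unit clause (¬R) forces R = False.
Now (R) is unsatisfied and unit — conflict.
Both values of S lead to a conflict.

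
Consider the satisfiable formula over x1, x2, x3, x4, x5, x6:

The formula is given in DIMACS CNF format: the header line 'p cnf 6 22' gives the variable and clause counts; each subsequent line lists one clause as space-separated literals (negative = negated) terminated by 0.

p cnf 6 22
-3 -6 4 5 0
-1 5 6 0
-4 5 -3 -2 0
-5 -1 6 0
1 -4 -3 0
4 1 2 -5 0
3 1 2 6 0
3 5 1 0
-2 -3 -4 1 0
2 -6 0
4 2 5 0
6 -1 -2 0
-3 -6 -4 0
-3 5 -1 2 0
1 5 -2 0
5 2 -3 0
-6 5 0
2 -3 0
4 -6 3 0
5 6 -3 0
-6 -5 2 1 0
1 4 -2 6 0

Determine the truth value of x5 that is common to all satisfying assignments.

Suppose x5 = False.
From the singleton clause (¬x6), x6 = False.
From the singleton clause (¬x1), x1 = False.
From the singleton clause (x3), x3 = True.
That conflicts with the unit clause (¬x3).
So every satisfying assignment has x5 = True.

True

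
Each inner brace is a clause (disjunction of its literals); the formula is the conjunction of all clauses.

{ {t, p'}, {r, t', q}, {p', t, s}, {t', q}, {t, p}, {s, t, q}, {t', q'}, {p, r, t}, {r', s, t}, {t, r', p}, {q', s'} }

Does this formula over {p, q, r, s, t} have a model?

No

Try t = 1.
(q) alone gives q = 1.
But (q') is also a unit clause — contradiction.
That branch fails; take t = 0 instead.
(p') alone gives p = 0.
But (p) is also a unit clause — contradiction.
Neither t = 1 nor t = 0 works.
No assignment satisfies every clause.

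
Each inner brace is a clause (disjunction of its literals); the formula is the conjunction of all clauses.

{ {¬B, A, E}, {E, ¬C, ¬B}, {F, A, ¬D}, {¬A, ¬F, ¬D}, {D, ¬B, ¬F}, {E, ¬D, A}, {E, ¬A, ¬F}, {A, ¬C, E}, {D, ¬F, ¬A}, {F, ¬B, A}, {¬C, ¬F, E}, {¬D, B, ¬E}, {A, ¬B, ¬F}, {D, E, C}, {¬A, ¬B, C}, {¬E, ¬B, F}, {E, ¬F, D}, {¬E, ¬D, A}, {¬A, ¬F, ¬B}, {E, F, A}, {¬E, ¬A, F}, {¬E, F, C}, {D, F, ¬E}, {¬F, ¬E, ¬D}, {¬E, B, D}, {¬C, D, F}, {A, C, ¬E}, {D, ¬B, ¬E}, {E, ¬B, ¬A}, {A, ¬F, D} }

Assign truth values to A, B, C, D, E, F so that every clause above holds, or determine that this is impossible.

Branch on B: set B = False.
Branch on D: set D = True.
From the singleton clause (¬E), E = False.
From the singleton clause (A), A = True.
From the singleton clause (¬F), F = False.
All clauses hold; C can take either value.

A ↦ True, B ↦ False, C ↦ True, D ↦ True, E ↦ False, F ↦ False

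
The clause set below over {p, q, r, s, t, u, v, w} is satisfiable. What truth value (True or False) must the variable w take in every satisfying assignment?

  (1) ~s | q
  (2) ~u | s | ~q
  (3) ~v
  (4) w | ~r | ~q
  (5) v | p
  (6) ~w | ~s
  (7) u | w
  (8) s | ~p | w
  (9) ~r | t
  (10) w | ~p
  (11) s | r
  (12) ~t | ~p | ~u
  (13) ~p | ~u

Suppose w = 0.
(~v) alone gives v = 0.
(p) alone gives p = 1.
That conflicts with the unit clause (~p).
So every satisfying assignment has w = True.

True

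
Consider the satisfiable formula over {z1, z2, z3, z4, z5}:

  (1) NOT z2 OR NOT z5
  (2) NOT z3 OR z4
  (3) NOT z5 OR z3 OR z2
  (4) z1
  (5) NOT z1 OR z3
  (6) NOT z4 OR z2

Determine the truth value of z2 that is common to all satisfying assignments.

True

Suppose z2 = false.
From the singleton clause (z1), z1 = true.
From the singleton clause (z3), z3 = true.
From the singleton clause (z4), z4 = true.
That conflicts with the unit clause (NOT z4).
So every satisfying assignment has z2 = True.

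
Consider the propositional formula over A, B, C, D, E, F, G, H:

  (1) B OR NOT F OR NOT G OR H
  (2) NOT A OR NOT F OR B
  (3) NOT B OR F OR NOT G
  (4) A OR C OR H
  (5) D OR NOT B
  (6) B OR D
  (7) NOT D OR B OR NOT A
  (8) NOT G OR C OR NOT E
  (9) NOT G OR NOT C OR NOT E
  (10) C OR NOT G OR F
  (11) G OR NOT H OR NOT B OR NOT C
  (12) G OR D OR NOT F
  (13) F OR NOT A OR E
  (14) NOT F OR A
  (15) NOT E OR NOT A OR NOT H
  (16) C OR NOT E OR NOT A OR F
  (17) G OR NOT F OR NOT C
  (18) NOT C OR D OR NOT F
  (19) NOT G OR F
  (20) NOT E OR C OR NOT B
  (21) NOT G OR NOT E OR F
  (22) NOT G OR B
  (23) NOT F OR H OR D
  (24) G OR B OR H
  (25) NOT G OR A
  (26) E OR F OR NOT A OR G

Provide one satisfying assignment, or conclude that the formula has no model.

Branch on D: set D = true.
Branch on B: set B = false.
(NOT A) alone gives A = false.
(NOT F) alone gives F = false.
(NOT G) alone gives G = false.
(H) alone gives H = true.
Every clause is now satisfied; C, E are unconstrained.

A ↦ false, B ↦ false, C ↦ true, D ↦ true, E ↦ false, F ↦ false, G ↦ false, H ↦ true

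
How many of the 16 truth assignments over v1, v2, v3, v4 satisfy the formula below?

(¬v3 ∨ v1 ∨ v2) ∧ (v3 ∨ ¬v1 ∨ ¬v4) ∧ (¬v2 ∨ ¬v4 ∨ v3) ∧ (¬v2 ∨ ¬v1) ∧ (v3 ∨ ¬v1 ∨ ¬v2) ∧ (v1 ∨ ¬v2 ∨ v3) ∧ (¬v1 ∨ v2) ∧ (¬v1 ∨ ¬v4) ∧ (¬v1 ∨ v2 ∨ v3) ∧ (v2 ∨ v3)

2

There are 2^4 = 16 truth assignments over (v1, v2, v3, v4).
Split on v1. With v1 = True, the clauses containing v1 are satisfied and ¬v1 drops from the rest; 0 of the 2^3 = 8 assignments to the other variables satisfy what remains.
With v1 = False, by the same count on the reduced clause set, 2 assignments work.
Total: 0 + 2 = 2.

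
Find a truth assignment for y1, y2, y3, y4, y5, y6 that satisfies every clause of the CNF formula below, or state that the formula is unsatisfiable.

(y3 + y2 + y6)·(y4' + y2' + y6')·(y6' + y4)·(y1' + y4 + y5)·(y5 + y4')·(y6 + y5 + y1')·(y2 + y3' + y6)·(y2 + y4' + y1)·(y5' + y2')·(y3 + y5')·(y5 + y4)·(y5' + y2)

UNSATISFIABLE

Branch on y6: set y6 = 0.
Branch on y3: set y3 = 1.
The clause (y2) is unit, so y2 = 1.
The clause (y5') is unit, so y5 = 0.
The clause (y4') is unit, so y4 = 0.
Now (y4) is unsatisfied and unit — conflict.
Undo y3 and try y3 = 0.
The clause (y2) is unit, so y2 = 1.
The clause (y5') is unit, so y5 = 0.
The clause (y4') is unit, so y4 = 0.
Now (y4) is unsatisfied and unit — conflict.
Either choice for y3 ends in contradiction.
Undo y6 and try y6 = 1.
The clause (y4) is unit, so y4 = 1.
The clause (y2') is unit, so y2 = 0.
The clause (y5) is unit, so y5 = 1.
Now (y5') is unsatisfied and unit — conflict.
Either choice for y6 ends in contradiction.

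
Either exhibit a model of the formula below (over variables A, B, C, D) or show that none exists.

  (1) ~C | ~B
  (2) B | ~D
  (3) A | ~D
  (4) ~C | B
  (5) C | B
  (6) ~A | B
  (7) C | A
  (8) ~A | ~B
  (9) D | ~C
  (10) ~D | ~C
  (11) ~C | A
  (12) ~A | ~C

Suppose C = 0.
The clause (B) is unit, so B = 1.
The clause (A) is unit, so A = 1.
Now (~A) is unsatisfied and unit — conflict.
Backtrack on C: now try C = 1.
The clause (~B) is unit, so B = 0.
Now (B) is unsatisfied and unit — conflict.
Neither C = 1 nor C = 0 works.

UNSATISFIABLE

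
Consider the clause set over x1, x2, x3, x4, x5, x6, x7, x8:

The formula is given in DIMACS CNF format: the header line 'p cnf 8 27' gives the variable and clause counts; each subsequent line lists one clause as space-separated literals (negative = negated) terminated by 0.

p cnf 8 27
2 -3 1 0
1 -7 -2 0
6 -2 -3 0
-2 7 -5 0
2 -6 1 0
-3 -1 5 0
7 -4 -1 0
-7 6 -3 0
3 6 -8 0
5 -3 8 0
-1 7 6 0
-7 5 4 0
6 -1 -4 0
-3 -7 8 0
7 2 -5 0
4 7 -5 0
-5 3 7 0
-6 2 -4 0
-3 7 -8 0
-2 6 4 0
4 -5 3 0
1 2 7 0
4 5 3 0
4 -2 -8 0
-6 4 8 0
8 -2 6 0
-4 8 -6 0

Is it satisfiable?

Try x2 = True.
Try x1 = True.
Try x6 = True.
Try x7 = True.
Try x3 = False.
Try x5 = False.
Unit clause (x4) forces x4 = True.
Unit clause (x8) forces x8 = True.
All clauses are satisfied.
A satisfying assignment: x1 ↦ True; x2 ↦ True; x3 ↦ False; x4 ↦ True; x5 ↦ False; x6 ↦ True; x7 ↦ True; x8 ↦ True.

Yes, satisfiable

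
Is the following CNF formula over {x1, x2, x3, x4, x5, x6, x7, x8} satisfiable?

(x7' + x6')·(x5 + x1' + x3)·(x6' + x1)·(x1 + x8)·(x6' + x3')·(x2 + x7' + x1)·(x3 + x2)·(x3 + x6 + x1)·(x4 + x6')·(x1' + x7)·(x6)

From the singleton clause (x6), x6 = 1.
From the singleton clause (x7'), x7 = 0.
From the singleton clause (x1), x1 = 1.
Now (x1') is unsatisfied and unit — conflict.
No assignment satisfies every clause.

No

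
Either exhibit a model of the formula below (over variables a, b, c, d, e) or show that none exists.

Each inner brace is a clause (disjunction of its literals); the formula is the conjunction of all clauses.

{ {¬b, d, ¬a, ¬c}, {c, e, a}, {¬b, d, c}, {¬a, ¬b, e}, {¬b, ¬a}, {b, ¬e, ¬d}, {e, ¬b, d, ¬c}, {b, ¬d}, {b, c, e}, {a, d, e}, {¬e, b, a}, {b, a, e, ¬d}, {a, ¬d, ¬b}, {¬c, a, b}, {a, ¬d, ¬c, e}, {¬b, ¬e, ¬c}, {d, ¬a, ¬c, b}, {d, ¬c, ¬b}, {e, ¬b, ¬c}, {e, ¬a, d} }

a ↦ True, b ↦ False, c ↦ False, d ↦ False, e ↦ True

Case b = False:
(¬d) alone gives d = False.
Case c = False:
(e) alone gives e = True.
(a) alone gives a = True.
Every clause now holds.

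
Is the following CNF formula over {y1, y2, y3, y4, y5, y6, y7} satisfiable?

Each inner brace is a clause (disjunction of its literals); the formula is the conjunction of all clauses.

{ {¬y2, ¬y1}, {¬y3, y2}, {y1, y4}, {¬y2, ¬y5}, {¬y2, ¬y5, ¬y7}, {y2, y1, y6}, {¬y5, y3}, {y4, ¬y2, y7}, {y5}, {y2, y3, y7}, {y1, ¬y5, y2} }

From the singleton clause (y5), y5 = True.
From the singleton clause (¬y2), y2 = False.
From the singleton clause (¬y3), y3 = False.
That conflicts with the unit clause (y3).
No assignment satisfies every clause.

No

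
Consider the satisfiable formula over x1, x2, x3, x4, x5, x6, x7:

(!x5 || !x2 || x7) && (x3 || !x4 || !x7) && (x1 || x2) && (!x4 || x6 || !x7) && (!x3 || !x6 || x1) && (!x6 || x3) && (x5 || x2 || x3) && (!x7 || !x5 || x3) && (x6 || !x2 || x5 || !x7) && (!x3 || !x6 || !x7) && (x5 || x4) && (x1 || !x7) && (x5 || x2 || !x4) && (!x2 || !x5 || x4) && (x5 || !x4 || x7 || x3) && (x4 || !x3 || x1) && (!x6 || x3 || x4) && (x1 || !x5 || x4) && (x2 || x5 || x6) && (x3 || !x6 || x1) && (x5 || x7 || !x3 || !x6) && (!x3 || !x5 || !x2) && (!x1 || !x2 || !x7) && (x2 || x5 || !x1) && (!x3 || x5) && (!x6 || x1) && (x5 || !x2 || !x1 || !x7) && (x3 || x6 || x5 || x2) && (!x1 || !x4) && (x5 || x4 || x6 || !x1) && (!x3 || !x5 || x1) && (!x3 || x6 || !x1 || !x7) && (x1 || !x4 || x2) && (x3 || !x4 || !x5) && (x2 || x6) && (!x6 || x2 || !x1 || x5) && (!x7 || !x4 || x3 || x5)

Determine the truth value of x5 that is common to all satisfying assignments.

True

Suppose x5 = false.
The clause (x4) is unit, so x4 = true.
The clause (x2) is unit, so x2 = true.
The clause (!x3) is unit, so x3 = false.
The clause (!x7) is unit, so x7 = false.
But (x7) is also a unit clause — contradiction.
So every satisfying assignment has x5 = True.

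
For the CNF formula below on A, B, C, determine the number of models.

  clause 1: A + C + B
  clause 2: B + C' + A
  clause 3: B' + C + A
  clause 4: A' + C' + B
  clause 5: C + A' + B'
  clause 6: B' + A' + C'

There are 2^3 = 8 truth assignments over (A, B, C).
Split on C. With C = 1, the clauses containing C are satisfied and C' drops from the rest; 1 of the 2^2 = 4 assignments to the other variables satisfy what remains.
With C = 0, by the same count on the reduced clause set, 1 assignment works.
Total: 1 + 1 = 2.

2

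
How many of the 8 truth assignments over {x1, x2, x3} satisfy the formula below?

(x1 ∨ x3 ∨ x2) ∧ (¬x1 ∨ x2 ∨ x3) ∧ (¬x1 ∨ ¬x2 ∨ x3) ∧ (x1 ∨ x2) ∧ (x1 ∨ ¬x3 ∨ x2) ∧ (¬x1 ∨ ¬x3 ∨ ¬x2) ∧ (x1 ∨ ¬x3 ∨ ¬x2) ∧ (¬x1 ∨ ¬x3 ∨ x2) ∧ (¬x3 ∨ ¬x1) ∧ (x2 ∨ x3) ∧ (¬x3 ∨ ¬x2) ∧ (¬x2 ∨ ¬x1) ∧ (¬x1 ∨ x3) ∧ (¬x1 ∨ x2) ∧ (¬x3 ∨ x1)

There are 2^3 = 8 truth assignments over (x1, x2, x3).
Split on x2. With x2 = True, the clauses containing x2 are satisfied and ¬x2 drops from the rest; 1 of the 2^2 = 4 assignments to the other variables satisfy what remains.
With x2 = False, by the same count on the reduced clause set, 0 assignments work.
(One model: x1=F, x2=T, x3=F.)
Total: 1 + 0 = 1.

1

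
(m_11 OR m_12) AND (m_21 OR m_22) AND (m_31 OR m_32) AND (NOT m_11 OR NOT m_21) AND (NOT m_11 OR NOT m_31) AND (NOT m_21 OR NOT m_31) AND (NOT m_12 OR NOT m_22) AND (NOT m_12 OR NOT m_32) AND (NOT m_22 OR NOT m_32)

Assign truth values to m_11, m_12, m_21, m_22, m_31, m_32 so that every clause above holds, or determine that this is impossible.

Suppose m_11 = true.
(NOT m_21) alone gives m_21 = false.
(m_22) alone gives m_22 = true.
(NOT m_31) alone gives m_31 = false.
(m_32) alone gives m_32 = true.
But (NOT m_32) is also a unit clause — contradiction.
Backtrack on m_11: now try m_11 = false.
(m_12) alone gives m_12 = true.
(NOT m_22) alone gives m_22 = false.
(m_21) alone gives m_21 = true.
(NOT m_31) alone gives m_31 = false.
(m_32) alone gives m_32 = true.
But (NOT m_32) is also a unit clause — contradiction.
Both values of m_11 lead to a conflict.

UNSATISFIABLE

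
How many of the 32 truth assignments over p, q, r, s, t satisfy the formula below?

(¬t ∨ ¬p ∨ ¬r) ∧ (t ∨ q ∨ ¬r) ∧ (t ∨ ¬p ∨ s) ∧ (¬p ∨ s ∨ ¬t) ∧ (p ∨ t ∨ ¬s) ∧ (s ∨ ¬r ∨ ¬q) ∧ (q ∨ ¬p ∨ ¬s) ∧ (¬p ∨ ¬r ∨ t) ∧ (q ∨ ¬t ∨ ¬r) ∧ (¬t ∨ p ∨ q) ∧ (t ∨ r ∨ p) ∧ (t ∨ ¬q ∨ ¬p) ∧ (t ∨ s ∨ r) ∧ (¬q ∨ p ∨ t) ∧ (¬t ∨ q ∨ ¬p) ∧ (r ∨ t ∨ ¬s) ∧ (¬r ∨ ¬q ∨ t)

4

There are 2^5 = 32 truth assignments over (p, q, r, s, t).
Split on t. With t = True, the clauses containing t are satisfied and ¬t drops from the rest; 4 of the 2^4 = 16 assignments to the other variables satisfy what remains.
With t = False, by the same count on the reduced clause set, 0 assignments work.
(One model: p=F, q=T, r=F, s=F, t=T.)
Total: 4 + 0 = 4.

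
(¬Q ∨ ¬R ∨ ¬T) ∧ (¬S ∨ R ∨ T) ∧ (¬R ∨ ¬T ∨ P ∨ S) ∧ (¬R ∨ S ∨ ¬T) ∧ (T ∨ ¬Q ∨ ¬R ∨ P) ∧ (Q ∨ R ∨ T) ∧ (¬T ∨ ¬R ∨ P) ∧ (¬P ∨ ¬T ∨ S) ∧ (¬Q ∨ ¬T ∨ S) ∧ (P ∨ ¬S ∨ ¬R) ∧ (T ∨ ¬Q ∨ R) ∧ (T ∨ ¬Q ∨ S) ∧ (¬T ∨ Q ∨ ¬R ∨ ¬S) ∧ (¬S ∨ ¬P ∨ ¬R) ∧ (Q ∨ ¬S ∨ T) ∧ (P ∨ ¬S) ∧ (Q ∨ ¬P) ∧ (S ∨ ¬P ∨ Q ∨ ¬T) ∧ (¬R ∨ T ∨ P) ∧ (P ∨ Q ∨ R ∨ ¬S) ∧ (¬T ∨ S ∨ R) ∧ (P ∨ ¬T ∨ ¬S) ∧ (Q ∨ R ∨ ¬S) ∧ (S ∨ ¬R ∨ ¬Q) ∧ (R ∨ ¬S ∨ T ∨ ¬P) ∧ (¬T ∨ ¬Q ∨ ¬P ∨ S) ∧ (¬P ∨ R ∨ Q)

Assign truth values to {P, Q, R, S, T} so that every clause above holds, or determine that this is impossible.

Case P = True:
From the singleton clause (Q), Q = True.
Case R = False:
From the singleton clause (T), T = True.
From the singleton clause (S), S = True.
This assignment satisfies each clause.

P=True,  Q=True,  R=False,  S=True,  T=True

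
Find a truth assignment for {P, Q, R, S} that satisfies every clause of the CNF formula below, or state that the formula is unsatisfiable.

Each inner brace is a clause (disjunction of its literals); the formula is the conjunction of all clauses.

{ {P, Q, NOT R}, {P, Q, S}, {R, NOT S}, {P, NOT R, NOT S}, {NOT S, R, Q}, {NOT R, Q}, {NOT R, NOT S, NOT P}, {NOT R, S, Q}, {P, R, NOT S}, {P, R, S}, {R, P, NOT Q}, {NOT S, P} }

Branch on R: set R = false.
The clause (NOT S) is unit, so S = false.
The clause (P) is unit, so P = true.
No clause remains; Q is free.

P: true,  Q: false,  R: false,  S: false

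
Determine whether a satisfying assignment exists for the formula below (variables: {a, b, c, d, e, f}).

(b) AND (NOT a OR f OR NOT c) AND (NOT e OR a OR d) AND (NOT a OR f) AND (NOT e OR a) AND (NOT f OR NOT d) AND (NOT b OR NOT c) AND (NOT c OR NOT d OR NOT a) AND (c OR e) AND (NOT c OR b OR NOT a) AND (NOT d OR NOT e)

From the singleton clause (b), b = true.
From the singleton clause (NOT c), c = false.
From the singleton clause (e), e = true.
From the singleton clause (a), a = true.
From the singleton clause (f), f = true.
From the singleton clause (NOT d), d = false.
This assignment satisfies each clause.
A satisfying assignment: a ↦ true, b ↦ true, c ↦ false, d ↦ false, e ↦ true, f ↦ true.

Yes, satisfiable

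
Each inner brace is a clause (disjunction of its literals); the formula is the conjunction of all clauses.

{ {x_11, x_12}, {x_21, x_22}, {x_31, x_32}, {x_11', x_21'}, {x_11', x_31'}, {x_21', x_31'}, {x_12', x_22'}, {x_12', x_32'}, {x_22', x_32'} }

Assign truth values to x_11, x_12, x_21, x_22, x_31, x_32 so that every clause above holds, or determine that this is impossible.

Try x_11 = 1.
(x_21') alone gives x_21 = 0.
(x_22) alone gives x_22 = 1.
(x_31') alone gives x_31 = 0.
(x_32) alone gives x_32 = 1.
That conflicts with the unit clause (x_32').
So x_11 must be the other value — set x_11 = 0.
(x_12) alone gives x_12 = 1.
(x_22') alone gives x_22 = 0.
(x_21) alone gives x_21 = 1.
(x_31') alone gives x_31 = 0.
(x_32) alone gives x_32 = 1.
That conflicts with the unit clause (x_32').
Neither x_11 = 1 nor x_11 = 0 works.

UNSATISFIABLE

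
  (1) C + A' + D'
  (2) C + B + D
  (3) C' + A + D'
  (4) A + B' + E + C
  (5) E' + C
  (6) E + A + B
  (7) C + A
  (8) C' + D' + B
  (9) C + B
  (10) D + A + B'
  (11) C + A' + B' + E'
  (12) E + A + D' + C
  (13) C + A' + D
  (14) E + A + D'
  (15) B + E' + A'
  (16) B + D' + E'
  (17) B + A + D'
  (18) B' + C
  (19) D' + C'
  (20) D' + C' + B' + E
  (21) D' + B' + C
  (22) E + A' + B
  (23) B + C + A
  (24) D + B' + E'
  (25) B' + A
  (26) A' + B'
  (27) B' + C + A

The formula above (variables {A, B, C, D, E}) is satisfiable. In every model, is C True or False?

Suppose C = 0.
Unit clause (E') forces E = 0.
Unit clause (A) forces A = 1.
Unit clause (D') forces D = 0.
Now (D) is unsatisfied and unit — conflict.
So every satisfying assignment has C = True.

True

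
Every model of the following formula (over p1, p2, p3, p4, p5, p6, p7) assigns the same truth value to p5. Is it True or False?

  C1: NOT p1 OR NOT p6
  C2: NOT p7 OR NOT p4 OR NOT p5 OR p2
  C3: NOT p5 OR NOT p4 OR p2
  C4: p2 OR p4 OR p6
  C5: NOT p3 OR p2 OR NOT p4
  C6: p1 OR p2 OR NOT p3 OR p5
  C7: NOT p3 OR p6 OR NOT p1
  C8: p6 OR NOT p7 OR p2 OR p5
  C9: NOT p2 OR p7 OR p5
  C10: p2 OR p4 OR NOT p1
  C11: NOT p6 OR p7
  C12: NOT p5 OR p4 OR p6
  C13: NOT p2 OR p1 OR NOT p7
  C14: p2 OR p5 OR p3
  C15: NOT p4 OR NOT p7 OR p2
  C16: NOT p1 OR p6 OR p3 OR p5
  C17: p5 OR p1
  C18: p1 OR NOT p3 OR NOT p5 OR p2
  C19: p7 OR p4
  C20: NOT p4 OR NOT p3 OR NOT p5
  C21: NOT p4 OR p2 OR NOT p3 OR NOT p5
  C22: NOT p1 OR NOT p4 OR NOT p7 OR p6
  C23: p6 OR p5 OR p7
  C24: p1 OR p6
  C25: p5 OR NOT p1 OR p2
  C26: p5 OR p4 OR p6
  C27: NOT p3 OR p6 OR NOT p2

True

Suppose p5 = false.
From the singleton clause (p1), p1 = true.
From the singleton clause (NOT p6), p6 = false.
From the singleton clause (NOT p3), p3 = false.
That conflicts with the unit clause (p3).
So every satisfying assignment has p5 = True.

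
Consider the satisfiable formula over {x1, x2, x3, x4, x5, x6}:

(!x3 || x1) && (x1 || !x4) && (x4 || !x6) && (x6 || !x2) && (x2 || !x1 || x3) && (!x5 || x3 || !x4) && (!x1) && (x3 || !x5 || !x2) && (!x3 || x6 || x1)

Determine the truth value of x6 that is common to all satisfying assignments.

False

Suppose x6 = true.
From the singleton clause (x4), x4 = true.
From the singleton clause (x1), x1 = true.
But (!x1) is also a unit clause — contradiction.
So every satisfying assignment has x6 = False.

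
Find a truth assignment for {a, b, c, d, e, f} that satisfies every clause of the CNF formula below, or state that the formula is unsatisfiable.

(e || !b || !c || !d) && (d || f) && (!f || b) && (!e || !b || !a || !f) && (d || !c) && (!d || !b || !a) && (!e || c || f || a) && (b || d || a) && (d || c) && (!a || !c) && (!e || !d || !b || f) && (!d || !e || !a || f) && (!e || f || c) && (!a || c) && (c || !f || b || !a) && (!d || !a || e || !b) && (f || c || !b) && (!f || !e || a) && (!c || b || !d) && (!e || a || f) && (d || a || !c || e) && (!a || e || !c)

a=false; b=true; c=false; d=true; e=false; f=true

Suppose d = true.
Suppose f = true.
(b) alone gives b = true.
(!a) alone gives a = false.
(!e) alone gives e = false.
(!c) alone gives c = false.
Every clause now holds.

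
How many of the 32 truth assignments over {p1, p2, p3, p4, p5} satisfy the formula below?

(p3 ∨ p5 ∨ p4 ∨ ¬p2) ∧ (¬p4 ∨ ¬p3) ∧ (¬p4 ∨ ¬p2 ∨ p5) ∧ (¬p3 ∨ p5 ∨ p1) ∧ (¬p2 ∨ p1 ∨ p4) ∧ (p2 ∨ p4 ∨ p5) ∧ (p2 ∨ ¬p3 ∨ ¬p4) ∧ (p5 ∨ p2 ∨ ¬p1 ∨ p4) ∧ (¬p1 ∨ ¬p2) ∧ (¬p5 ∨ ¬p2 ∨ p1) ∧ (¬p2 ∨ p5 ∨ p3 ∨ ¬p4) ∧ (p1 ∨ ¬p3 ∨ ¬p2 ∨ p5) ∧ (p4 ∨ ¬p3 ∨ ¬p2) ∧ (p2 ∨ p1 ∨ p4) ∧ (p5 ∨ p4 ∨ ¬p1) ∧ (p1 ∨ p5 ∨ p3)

There are 2^5 = 32 truth assignments over (p1, p2, p3, p4, p5).
Split on p5. With p5 = True, the clauses containing p5 are satisfied and ¬p5 drops from the rest; 4 of the 2^4 = 16 assignments to the other variables satisfy what remains.
With p5 = False, by the same count on the reduced clause set, 1 assignment works.
Total: 4 + 1 = 5.

5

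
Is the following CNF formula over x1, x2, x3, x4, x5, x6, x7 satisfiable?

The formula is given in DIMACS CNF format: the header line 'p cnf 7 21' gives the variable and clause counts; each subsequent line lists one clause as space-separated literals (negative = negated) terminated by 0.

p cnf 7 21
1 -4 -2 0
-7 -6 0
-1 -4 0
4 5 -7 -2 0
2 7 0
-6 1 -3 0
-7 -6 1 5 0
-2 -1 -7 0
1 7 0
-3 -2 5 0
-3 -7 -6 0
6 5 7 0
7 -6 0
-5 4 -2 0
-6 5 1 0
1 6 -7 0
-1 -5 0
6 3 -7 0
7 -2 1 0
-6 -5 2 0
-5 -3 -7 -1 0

Satisfiable

Suppose x7 = True.
(¬x6) alone gives x6 = False.
(x1) alone gives x1 = True.
(¬x4) alone gives x4 = False.
(¬x2) alone gives x2 = False.
(¬x5) alone gives x5 = False.
(x3) alone gives x3 = True.
All clauses are satisfied.
A satisfying assignment: x1=True, x2=False, x3=True, x4=False, x5=False, x6=False, x7=True.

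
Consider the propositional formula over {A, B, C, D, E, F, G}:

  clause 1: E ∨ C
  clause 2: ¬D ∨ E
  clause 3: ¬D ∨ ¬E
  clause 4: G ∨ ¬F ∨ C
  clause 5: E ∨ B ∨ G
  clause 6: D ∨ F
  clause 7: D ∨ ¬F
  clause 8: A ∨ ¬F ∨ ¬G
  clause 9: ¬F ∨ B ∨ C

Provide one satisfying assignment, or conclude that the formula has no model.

Suppose E = True.
The clause (¬D) is unit, so D = False.
The clause (F) is unit, so F = True.
Now (¬F) is unsatisfied and unit — conflict.
Backtrack on E: now try E = False.
The clause (C) is unit, so C = True.
The clause (¬D) is unit, so D = False.
The clause (F) is unit, so F = True.
Now (¬F) is unsatisfied and unit — conflict.
Neither E = True nor E = False works.

UNSATISFIABLE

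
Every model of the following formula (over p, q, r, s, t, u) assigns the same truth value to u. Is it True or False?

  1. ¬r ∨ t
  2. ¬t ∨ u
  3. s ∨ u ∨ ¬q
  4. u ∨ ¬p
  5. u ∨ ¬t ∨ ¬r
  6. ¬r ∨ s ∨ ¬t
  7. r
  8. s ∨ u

True

Suppose u = False.
(¬t) alone gives t = False.
(¬r) alone gives r = False.
Now (r) is unsatisfied and unit — conflict.
So every satisfying assignment has u = True.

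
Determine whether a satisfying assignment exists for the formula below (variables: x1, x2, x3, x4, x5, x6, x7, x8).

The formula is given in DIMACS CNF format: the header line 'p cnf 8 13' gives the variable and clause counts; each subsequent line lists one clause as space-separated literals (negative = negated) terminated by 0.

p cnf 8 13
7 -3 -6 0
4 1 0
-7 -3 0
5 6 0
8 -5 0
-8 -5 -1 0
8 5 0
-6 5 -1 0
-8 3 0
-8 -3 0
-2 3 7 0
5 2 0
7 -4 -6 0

Case x4 = True:
Case x7 = False:
Unit clause (¬x6) forces x6 = False.
Unit clause (x5) forces x5 = True.
Unit clause (x8) forces x8 = True.
Unit clause (¬x1) forces x1 = False.
Unit clause (x3) forces x3 = True.
That conflicts with the unit clause (¬x3).
Undo x7 and try x7 = True.
Unit clause (¬x3) forces x3 = False.
Unit clause (¬x8) forces x8 = False.
Unit clause (¬x5) forces x5 = False.
That conflicts with the unit clause (x5).
Neither x7 = True nor x7 = False works.
Undo x4 and try x4 = False.
Unit clause (x1) forces x1 = True.
Case x7 = False:
Case x3 = False:
Unit clause (¬x8) forces x8 = False.
Unit clause (¬x5) forces x5 = False.
That conflicts with the unit clause (x5).
Undo x3 and try x3 = True.
Unit clause (¬x6) forces x6 = False.
Unit clause (x5) forces x5 = True.
Unit clause (x8) forces x8 = True.
That conflicts with the unit clause (¬x8).
Neither x3 = True nor x3 = False works.
Undo x7 and try x7 = True.
Unit clause (¬x3) forces x3 = False.
Unit clause (¬x8) forces x8 = False.
Unit clause (¬x5) forces x5 = False.
That conflicts with the unit clause (x5).
Neither x7 = True nor x7 = False works.
Neither x4 = True nor x4 = False works.
No assignment satisfies every clause.

No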